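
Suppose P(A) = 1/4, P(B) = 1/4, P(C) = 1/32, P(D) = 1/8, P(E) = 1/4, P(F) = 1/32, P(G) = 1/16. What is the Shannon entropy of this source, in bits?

Each probability is a power of 1/2, so log₂(1/p) is an integer.
H = Σ p·log₂(1/p) = 1/4·2 + 1/4·2 + 1/32·5 + 1/8·3 + 1/4·2 + 1/32·5 + 1/16·4 = 2.4375 bits.

2.4375 bits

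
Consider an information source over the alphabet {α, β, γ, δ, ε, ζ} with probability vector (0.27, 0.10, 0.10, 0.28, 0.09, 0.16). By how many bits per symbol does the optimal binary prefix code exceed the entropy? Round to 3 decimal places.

Entropy H = −Σ p log₂ p ≈ 2.4243 bits.
Huffman merges: 9/100+1/10→19/100; 1/10+4/25→13/50; 19/100+13/50→9/20; 27/100+7/25→11/20; 9/20+11/20→1. L = 49/20 ≈ 2.4500.
L − H = 2.4500 − 2.4243 = 0.026 bits.

0.026 bits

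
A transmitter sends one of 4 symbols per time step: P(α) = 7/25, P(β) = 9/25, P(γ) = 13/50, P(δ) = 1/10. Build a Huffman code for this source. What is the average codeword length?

Repeatedly combine the two least-probable nodes; the expected code length is the sum of the merged weights.
merge 1/10 + 13/50 → 9/25
merge 7/25 + 9/25 → 16/25
merge 9/25 + 16/25 → 1
L = 9/25 + 16/25 + 1 = 2 bits/symbol.

2 bits/symbol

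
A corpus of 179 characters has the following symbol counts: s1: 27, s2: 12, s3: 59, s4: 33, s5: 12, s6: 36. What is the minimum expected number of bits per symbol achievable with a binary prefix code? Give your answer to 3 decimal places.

Probabilities are the counts divided by 179.
Repeatedly combine the two least-probable nodes; the expected code length is the sum of the merged weights.
merge 12/179 + 12/179 → 24/179
merge 24/179 + 27/179 → 51/179
merge 33/179 + 36/179 → 69/179
merge 51/179 + 59/179 → 110/179
merge 69/179 + 110/179 → 1
L = 24/179 + 51/179 + 69/179 + 110/179 + 1 = 433/179 ≈ 2.419 bits/symbol.

2.419 bits/symbol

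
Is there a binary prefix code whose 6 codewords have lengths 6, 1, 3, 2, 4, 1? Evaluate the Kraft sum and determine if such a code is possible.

1.453125; no

With common denominator 2^6 = 64: Σ 2^(−ℓᵢ) = 1/64 + 32/64 + 8/64 + 16/64 + 4/64 + 32/64 = 93/64 = 1.453125.
Kraft's inequality requires Σ ≤ 1; here Σ = 1.453125 > 1, so no such prefix code exists.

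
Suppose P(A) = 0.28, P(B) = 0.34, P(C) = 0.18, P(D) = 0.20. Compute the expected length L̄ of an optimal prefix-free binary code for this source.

2 bits/symbol

Repeatedly combine the two least-probable nodes; the expected code length is the sum of the merged weights.
merge 9/50 + 1/5 → 19/50
merge 7/25 + 17/50 → 31/50
merge 19/50 + 31/50 → 1
L = 19/50 + 31/50 + 1 = 2 bits/symbol.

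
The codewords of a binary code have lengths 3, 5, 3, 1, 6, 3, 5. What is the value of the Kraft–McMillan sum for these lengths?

With common denominator 2^6 = 64: Σ 2^(−ℓᵢ) = 8/64 + 2/64 + 8/64 + 32/64 + 1/64 + 8/64 + 2/64 = 61/64 = 0.953125.

0.953125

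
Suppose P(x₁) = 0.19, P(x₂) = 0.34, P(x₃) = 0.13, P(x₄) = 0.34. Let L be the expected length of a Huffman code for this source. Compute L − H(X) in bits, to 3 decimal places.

0.084 bits

Entropy H = −Σ p log₂ p ≈ 1.8962 bits.
Huffman merges: 13/100+19/100→8/25; 8/25+17/50→33/50; 17/50+33/50→1. L = 99/50 ≈ 1.9800.
L − H = 1.9800 − 1.8962 = 0.084 bits.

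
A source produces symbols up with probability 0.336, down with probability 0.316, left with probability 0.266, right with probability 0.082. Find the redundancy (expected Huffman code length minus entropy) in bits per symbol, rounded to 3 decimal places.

Entropy H = −Σ p log₂ p ≈ 1.8579 bits.
Huffman merges: 41/500+133/500→87/250; 79/250+42/125→163/250; 87/250+163/250→1. L = 2 ≈ 2.0000.
L − H = 2.0000 − 1.8579 = 0.142 bits.

0.142 bits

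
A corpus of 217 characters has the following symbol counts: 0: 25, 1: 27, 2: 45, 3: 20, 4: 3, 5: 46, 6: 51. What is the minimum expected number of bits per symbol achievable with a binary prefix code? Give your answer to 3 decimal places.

2.659 bits/symbol

Probabilities are the counts divided by 217.
Repeatedly combine the two least-probable nodes; the expected code length is the sum of the merged weights.
merge 3/217 + 20/217 → 23/217
merge 23/217 + 25/217 → 48/217
merge 27/217 + 45/217 → 72/217
merge 46/217 + 48/217 → 94/217
merge 51/217 + 72/217 → 123/217
merge 94/217 + 123/217 → 1
L = 23/217 + 48/217 + 72/217 + 94/217 + 123/217 + 1 = 577/217 ≈ 2.659 bits/symbol.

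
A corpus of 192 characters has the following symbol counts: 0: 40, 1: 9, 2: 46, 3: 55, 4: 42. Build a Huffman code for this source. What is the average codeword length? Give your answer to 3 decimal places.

Probabilities are the counts divided by 192.
Repeatedly combine the two least-probable nodes; the expected code length is the sum of the merged weights.
merge 3/64 + 5/24 → 49/192
merge 7/32 + 23/96 → 11/24
merge 49/192 + 55/192 → 13/24
merge 11/24 + 13/24 → 1
L = 49/192 + 11/24 + 13/24 + 1 = 433/192 ≈ 2.255 bits/symbol.

2.255 bits/symbol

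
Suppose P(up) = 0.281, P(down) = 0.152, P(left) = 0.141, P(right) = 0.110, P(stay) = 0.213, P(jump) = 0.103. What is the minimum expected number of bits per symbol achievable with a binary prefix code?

Repeatedly combine the two least-probable nodes; the expected code length is the sum of the merged weights.
merge 103/1000 + 11/100 → 213/1000
merge 141/1000 + 19/125 → 293/1000
merge 213/1000 + 213/1000 → 213/500
merge 281/1000 + 293/1000 → 287/500
merge 213/500 + 287/500 → 1
L = 213/1000 + 293/1000 + 213/500 + 287/500 + 1 = 1253/500 = 2.506 bits/symbol.

2.506 bits/symbol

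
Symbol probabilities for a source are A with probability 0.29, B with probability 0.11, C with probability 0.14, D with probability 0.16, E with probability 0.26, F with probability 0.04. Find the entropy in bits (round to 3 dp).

2.379 bits

H = −Σ pᵢ log₂ pᵢ.
−0.29·log₂(0.29) = 0.5179
−0.11·log₂(0.11) = 0.3503
−0.14·log₂(0.14) = 0.3971
−0.16·log₂(0.16) = 0.4230
−0.26·log₂(0.26) = 0.5053
−0.04·log₂(0.04) = 0.1858
Sum ≈ 2.3794 → 2.379 bits.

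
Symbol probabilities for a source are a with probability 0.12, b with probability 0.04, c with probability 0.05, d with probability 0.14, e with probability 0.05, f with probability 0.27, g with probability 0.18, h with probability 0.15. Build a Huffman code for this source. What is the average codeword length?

2.78 bits/symbol

Repeatedly combine the two least-probable nodes; the expected code length is the sum of the merged weights.
merge 1/25 + 1/20 → 9/100
merge 1/20 + 9/100 → 7/50
merge 3/25 + 7/50 → 13/50
merge 7/50 + 3/20 → 29/100
merge 9/50 + 13/50 → 11/25
merge 27/100 + 29/100 → 14/25
merge 11/25 + 14/25 → 1
L = 9/100 + 7/50 + 13/50 + 29/100 + 11/25 + 14/25 + 1 = 139/50 = 2.78 bits/symbol.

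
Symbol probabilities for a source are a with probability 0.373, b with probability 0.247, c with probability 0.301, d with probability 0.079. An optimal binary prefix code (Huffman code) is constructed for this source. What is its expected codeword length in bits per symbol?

Repeatedly combine the two least-probable nodes; the expected code length is the sum of the merged weights.
merge 79/1000 + 247/1000 → 163/500
merge 301/1000 + 163/500 → 627/1000
merge 373/1000 + 627/1000 → 1
L = 163/500 + 627/1000 + 1 = 1953/1000 = 1.953 bits/symbol.

1.953 bits/symbol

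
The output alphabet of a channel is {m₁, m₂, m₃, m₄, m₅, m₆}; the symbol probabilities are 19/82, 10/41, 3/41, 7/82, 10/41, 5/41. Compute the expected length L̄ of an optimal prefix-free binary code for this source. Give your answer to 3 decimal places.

2.439 bits/symbol

Repeatedly combine the two least-probable nodes; the expected code length is the sum of the merged weights.
merge 3/41 + 7/82 → 13/82
merge 5/41 + 13/82 → 23/82
merge 19/82 + 10/41 → 39/82
merge 10/41 + 23/82 → 43/82
merge 39/82 + 43/82 → 1
L = 13/82 + 23/82 + 39/82 + 43/82 + 1 = 100/41 ≈ 2.439 bits/symbol.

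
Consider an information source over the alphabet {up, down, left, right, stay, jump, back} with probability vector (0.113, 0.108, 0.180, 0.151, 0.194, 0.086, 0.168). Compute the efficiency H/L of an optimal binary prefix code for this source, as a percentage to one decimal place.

Entropy H = −Σ p log₂ p ≈ 2.7551 bits.
Huffman merges: 43/500+27/250→97/500; 113/1000+151/1000→33/125; 21/125+9/50→87/250; 97/500+97/500→97/250; 33/125+87/250→153/250; 97/250+153/250→1. L = 1403/500 ≈ 2.8060.
Efficiency = H/L = 2.7551/2.8060 = 98.2%.

98.2%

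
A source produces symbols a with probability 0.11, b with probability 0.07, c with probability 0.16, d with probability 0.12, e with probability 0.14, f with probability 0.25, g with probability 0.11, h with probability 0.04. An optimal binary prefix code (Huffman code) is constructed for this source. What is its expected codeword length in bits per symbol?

Repeatedly combine the two least-probable nodes; the expected code length is the sum of the merged weights.
merge 1/25 + 7/100 → 11/100
merge 11/100 + 11/100 → 11/50
merge 11/100 + 3/25 → 23/100
merge 7/50 + 4/25 → 3/10
merge 11/50 + 23/100 → 9/20
merge 1/4 + 3/10 → 11/20
merge 9/20 + 11/20 → 1
L = 11/100 + 11/50 + 23/100 + 3/10 + 9/20 + 11/20 + 1 = 143/50 = 2.86 bits/symbol.

2.86 bits/symbol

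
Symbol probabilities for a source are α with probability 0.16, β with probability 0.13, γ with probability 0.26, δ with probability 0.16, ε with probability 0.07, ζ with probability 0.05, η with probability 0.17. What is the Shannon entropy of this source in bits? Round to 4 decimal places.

H = −Σ pᵢ log₂ pᵢ.
−0.16·log₂(0.16) = 0.4230
−0.13·log₂(0.13) = 0.3826
−0.26·log₂(0.26) = 0.5053
−0.16·log₂(0.16) = 0.4230
−0.07·log₂(0.07) = 0.2686
−0.05·log₂(0.05) = 0.2161
−0.17·log₂(0.17) = 0.4346
Sum ≈ 2.6532 → 2.6532 bits.

2.6532 bits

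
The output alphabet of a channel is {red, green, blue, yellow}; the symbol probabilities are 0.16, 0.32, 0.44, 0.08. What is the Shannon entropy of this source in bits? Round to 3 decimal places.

H = −Σ pᵢ log₂ pᵢ.
−0.16·log₂(0.16) = 0.4230
−0.32·log₂(0.32) = 0.5260
−0.44·log₂(0.44) = 0.5211
−0.08·log₂(0.08) = 0.2915
Sum ≈ 1.7617 → 1.762 bits.

1.762 bits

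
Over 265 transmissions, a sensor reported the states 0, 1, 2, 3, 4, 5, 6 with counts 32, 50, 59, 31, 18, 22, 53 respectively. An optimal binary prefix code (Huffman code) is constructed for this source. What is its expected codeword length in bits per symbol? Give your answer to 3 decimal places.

Probabilities are the counts divided by 265.
Repeatedly combine the two least-probable nodes; the expected code length is the sum of the merged weights.
merge 18/265 + 22/265 → 8/53
merge 31/265 + 32/265 → 63/265
merge 8/53 + 10/53 → 18/53
merge 1/5 + 59/265 → 112/265
merge 63/265 + 18/53 → 153/265
merge 112/265 + 153/265 → 1
L = 8/53 + 63/265 + 18/53 + 112/265 + 153/265 + 1 = 723/265 ≈ 2.728 bits/symbol.

2.728 bits/symbol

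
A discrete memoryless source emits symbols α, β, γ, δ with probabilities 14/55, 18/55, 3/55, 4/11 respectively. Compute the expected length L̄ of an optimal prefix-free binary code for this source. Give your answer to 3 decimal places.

1.945 bits/symbol

Repeatedly combine the two least-probable nodes; the expected code length is the sum of the merged weights.
merge 3/55 + 14/55 → 17/55
merge 17/55 + 18/55 → 7/11
merge 4/11 + 7/11 → 1
L = 17/55 + 7/11 + 1 = 107/55 ≈ 1.945 bits/symbol.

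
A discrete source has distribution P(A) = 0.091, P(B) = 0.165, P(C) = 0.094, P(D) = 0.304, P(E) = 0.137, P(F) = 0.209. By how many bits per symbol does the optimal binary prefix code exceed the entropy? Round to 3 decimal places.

0.036 bits

Entropy H = −Σ p log₂ p ≈ 2.4514 bits.
Huffman merges: 91/1000+47/500→37/200; 137/1000+33/200→151/500; 37/200+209/1000→197/500; 151/500+38/125→303/500; 197/500+303/500→1. L = 2487/1000 ≈ 2.4870.
L − H = 2.4870 − 2.4514 = 0.036 bits.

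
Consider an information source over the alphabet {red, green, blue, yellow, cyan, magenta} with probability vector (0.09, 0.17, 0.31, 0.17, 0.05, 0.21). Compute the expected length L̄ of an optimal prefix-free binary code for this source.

2.45 bits/symbol

Repeatedly combine the two least-probable nodes; the expected code length is the sum of the merged weights.
merge 1/20 + 9/100 → 7/50
merge 7/50 + 17/100 → 31/100
merge 17/100 + 21/100 → 19/50
merge 31/100 + 31/100 → 31/50
merge 19/50 + 31/50 → 1
L = 7/50 + 31/100 + 19/50 + 31/50 + 1 = 49/20 = 2.45 bits/symbol.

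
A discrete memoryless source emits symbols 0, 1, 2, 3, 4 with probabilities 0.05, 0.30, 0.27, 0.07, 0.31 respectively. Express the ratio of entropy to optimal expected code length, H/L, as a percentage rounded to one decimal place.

Entropy H = −Σ p log₂ p ≈ 2.0396 bits.
Huffman merges: 1/20+7/100→3/25; 3/25+27/100→39/100; 3/10+31/100→61/100; 39/100+61/100→1. L = 53/25 ≈ 2.1200.
Efficiency = H/L = 2.0396/2.1200 = 96.2%.

96.2%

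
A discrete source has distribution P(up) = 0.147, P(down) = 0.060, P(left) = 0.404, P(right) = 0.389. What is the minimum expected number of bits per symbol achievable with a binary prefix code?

1.803 bits/symbol

Repeatedly combine the two least-probable nodes; the expected code length is the sum of the merged weights.
merge 3/50 + 147/1000 → 207/1000
merge 207/1000 + 389/1000 → 149/250
merge 101/250 + 149/250 → 1
L = 207/1000 + 149/250 + 1 = 1803/1000 = 1.803 bits/symbol.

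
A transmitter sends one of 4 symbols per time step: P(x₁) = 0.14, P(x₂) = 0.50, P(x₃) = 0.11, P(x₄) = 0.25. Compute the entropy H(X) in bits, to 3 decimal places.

H = −Σ pᵢ log₂ pᵢ.
−0.14·log₂(0.14) = 0.3971
−0.50·log₂(0.50) = 0.5000
−0.11·log₂(0.11) = 0.3503
−0.25·log₂(0.25) = 0.5000
Sum ≈ 1.7474 → 1.747 bits.

1.747 bits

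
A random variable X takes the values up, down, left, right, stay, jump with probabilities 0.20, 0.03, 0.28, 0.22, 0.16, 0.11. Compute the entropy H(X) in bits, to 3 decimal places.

2.384 bits

H = −Σ pᵢ log₂ pᵢ.
−0.20·log₂(0.20) = 0.4644
−0.03·log₂(0.03) = 0.1518
−0.28·log₂(0.28) = 0.5142
−0.22·log₂(0.22) = 0.4806
−0.16·log₂(0.16) = 0.4230
−0.11·log₂(0.11) = 0.3503
Sum ≈ 2.3842 → 2.384 bits.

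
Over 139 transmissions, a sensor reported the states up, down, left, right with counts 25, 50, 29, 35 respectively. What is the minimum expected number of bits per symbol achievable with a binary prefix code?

2 bits/symbol

Probabilities are the counts divided by 139.
Repeatedly combine the two least-probable nodes; the expected code length is the sum of the merged weights.
merge 25/139 + 29/139 → 54/139
merge 35/139 + 50/139 → 85/139
merge 54/139 + 85/139 → 1
L = 54/139 + 85/139 + 1 = 2 bits/symbol.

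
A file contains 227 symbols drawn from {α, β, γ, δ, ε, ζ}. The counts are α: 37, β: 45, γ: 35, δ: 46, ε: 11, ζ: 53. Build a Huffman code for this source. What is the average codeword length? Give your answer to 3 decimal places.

Probabilities are the counts divided by 227.
Repeatedly combine the two least-probable nodes; the expected code length is the sum of the merged weights.
merge 11/227 + 35/227 → 46/227
merge 37/227 + 45/227 → 82/227
merge 46/227 + 46/227 → 92/227
merge 53/227 + 82/227 → 135/227
merge 92/227 + 135/227 → 1
L = 46/227 + 82/227 + 92/227 + 135/227 + 1 = 582/227 ≈ 2.564 bits/symbol.

2.564 bits/symbol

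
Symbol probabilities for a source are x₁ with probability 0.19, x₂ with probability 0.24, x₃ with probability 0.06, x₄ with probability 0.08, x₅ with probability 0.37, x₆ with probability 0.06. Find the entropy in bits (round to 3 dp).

2.259 bits

H = −Σ pᵢ log₂ pᵢ.
−0.19·log₂(0.19) = 0.4552
−0.24·log₂(0.24) = 0.4941
−0.06·log₂(0.06) = 0.2435
−0.08·log₂(0.08) = 0.2915
−0.37·log₂(0.37) = 0.5307
−0.06·log₂(0.06) = 0.2435
Sum ≈ 2.2587 → 2.259 bits.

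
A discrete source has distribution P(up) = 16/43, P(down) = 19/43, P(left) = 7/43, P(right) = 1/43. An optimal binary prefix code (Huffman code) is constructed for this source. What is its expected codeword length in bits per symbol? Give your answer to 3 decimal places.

1.744 bits/symbol

Repeatedly combine the two least-probable nodes; the expected code length is the sum of the merged weights.
merge 1/43 + 7/43 → 8/43
merge 8/43 + 16/43 → 24/43
merge 19/43 + 24/43 → 1
L = 8/43 + 24/43 + 1 = 75/43 ≈ 1.744 bits/symbol.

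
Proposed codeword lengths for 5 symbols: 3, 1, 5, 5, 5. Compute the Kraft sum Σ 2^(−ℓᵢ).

With common denominator 2^5 = 32: Σ 2^(−ℓᵢ) = 4/32 + 16/32 + 1/32 + 1/32 + 1/32 = 23/32 = 0.71875.

0.71875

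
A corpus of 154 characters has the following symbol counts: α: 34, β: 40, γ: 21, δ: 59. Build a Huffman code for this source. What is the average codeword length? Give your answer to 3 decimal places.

Probabilities are the counts divided by 154.
Repeatedly combine the two least-probable nodes; the expected code length is the sum of the merged weights.
merge 3/22 + 17/77 → 5/14
merge 20/77 + 5/14 → 95/154
merge 59/154 + 95/154 → 1
L = 5/14 + 95/154 + 1 = 152/77 ≈ 1.974 bits/symbol.

1.974 bits/symbol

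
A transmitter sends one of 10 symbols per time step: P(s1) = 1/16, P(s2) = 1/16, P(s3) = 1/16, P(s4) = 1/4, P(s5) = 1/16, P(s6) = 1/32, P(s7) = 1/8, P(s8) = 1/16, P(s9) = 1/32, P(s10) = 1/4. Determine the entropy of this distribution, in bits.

Each probability is a power of 1/2, so log₂(1/p) is an integer.
H = Σ p·log₂(1/p) = 1/16·4 + 1/16·4 + 1/16·4 + 1/4·2 + 1/16·4 + 1/32·5 + 1/8·3 + 1/16·4 + 1/32·5 + 1/4·2 = 2.9375 bits.

2.9375 bits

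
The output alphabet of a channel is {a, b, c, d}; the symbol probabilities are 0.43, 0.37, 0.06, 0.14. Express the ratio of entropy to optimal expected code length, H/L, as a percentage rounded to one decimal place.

95.8%

Entropy H = −Σ p log₂ p ≈ 1.6949 bits.
Huffman merges: 3/50+7/50→1/5; 1/5+37/100→57/100; 43/100+57/100→1. L = 177/100 ≈ 1.7700.
Efficiency = H/L = 1.6949/1.7700 = 95.8%.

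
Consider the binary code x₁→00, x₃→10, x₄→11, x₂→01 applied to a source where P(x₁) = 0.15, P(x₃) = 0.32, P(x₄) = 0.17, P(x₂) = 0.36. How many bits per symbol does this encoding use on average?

2 bits/symbol

L̄ = Σ pᵢ·ℓᵢ = 0.15·2 + 0.32·2 + 0.17·2 + 0.36·2 = 2 bits/symbol.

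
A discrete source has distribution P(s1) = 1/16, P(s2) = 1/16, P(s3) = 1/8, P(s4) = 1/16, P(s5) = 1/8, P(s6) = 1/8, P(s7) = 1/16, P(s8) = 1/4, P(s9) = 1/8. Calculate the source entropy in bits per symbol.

Each probability is a power of 1/2, so log₂(1/p) is an integer.
H = Σ p·log₂(1/p) = 1/16·4 + 1/16·4 + 1/8·3 + 1/16·4 + 1/8·3 + 1/8·3 + 1/16·4 + 1/4·2 + 1/8·3 = 3 bits.

3 bits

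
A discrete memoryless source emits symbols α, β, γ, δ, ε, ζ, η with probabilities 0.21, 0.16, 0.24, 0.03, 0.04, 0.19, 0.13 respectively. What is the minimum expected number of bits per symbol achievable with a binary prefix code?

Repeatedly combine the two least-probable nodes; the expected code length is the sum of the merged weights.
merge 3/100 + 1/25 → 7/100
merge 7/100 + 13/100 → 1/5
merge 4/25 + 19/100 → 7/20
merge 1/5 + 21/100 → 41/100
merge 6/25 + 7/20 → 59/100
merge 41/100 + 59/100 → 1
L = 7/100 + 1/5 + 7/20 + 41/100 + 59/100 + 1 = 131/50 = 2.62 bits/symbol.

2.62 bits/symbol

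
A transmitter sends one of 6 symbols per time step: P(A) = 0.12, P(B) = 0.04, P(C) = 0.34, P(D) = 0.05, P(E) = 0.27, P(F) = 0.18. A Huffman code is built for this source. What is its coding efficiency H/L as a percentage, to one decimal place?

Entropy H = −Σ p log₂ p ≈ 2.2534 bits.
Huffman merges: 1/25+1/20→9/100; 9/100+3/25→21/100; 9/50+21/100→39/100; 27/100+17/50→61/100; 39/100+61/100→1. L = 23/10 ≈ 2.3000.
Efficiency = H/L = 2.2534/2.3000 = 98.0%.

98.0%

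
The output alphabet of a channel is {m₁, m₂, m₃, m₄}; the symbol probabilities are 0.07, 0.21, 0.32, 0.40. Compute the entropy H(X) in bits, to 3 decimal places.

H = −Σ pᵢ log₂ pᵢ.
−0.07·log₂(0.07) = 0.2686
−0.21·log₂(0.21) = 0.4728
−0.32·log₂(0.32) = 0.5260
−0.40·log₂(0.40) = 0.5288
Sum ≈ 1.7962 → 1.796 bits.

1.796 bits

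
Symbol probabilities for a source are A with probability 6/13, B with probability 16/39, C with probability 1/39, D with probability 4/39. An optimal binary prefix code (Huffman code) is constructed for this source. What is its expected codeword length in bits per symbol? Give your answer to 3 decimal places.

Repeatedly combine the two least-probable nodes; the expected code length is the sum of the merged weights.
merge 1/39 + 4/39 → 5/39
merge 5/39 + 16/39 → 7/13
merge 6/13 + 7/13 → 1
L = 5/39 + 7/13 + 1 = 5/3 ≈ 1.667 bits/symbol.

1.667 bits/symbol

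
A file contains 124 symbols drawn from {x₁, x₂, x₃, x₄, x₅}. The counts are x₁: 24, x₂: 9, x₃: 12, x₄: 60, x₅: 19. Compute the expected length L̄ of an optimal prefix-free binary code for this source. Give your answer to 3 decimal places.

Probabilities are the counts divided by 124.
Repeatedly combine the two least-probable nodes; the expected code length is the sum of the merged weights.
merge 9/124 + 3/31 → 21/124
merge 19/124 + 21/124 → 10/31
merge 6/31 + 10/31 → 16/31
merge 15/31 + 16/31 → 1
L = 21/124 + 10/31 + 16/31 + 1 = 249/124 ≈ 2.008 bits/symbol.

2.008 bits/symbol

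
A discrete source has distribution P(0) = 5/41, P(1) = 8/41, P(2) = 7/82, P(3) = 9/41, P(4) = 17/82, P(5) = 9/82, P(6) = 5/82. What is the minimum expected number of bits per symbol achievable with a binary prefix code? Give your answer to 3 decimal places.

Repeatedly combine the two least-probable nodes; the expected code length is the sum of the merged weights.
merge 5/82 + 7/82 → 6/41
merge 9/82 + 5/41 → 19/82
merge 6/41 + 8/41 → 14/41
merge 17/82 + 9/41 → 35/82
merge 19/82 + 14/41 → 47/82
merge 35/82 + 47/82 → 1
L = 6/41 + 19/82 + 14/41 + 35/82 + 47/82 + 1 = 223/82 ≈ 2.720 bits/symbol.

2.720 bits/symbol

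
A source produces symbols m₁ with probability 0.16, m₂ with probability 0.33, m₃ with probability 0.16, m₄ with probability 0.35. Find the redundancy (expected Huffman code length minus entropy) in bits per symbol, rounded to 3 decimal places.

0.066 bits

Entropy H = −Σ p log₂ p ≈ 1.9040 bits.
Huffman merges: 4/25+4/25→8/25; 8/25+33/100→13/20; 7/20+13/20→1. L = 197/100 ≈ 1.9700.
L − H = 1.9700 − 1.9040 = 0.066 bits.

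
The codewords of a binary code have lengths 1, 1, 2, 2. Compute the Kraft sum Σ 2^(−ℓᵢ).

1.5

With common denominator 2^2 = 4: Σ 2^(−ℓᵢ) = 2/4 + 2/4 + 1/4 + 1/4 = 6/4 = 1.5.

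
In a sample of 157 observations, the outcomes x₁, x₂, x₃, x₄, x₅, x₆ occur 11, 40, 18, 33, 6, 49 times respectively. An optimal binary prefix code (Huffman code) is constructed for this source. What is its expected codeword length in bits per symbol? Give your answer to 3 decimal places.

Probabilities are the counts divided by 157.
Repeatedly combine the two least-probable nodes; the expected code length is the sum of the merged weights.
merge 6/157 + 11/157 → 17/157
merge 17/157 + 18/157 → 35/157
merge 33/157 + 35/157 → 68/157
merge 40/157 + 49/157 → 89/157
merge 68/157 + 89/157 → 1
L = 17/157 + 35/157 + 68/157 + 89/157 + 1 = 366/157 ≈ 2.331 bits/symbol.

2.331 bits/symbol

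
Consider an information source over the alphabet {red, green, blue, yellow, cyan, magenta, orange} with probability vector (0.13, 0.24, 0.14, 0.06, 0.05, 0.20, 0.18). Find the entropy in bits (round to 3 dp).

H = −Σ pᵢ log₂ pᵢ.
−0.13·log₂(0.13) = 0.3826
−0.24·log₂(0.24) = 0.4941
−0.14·log₂(0.14) = 0.3971
−0.06·log₂(0.06) = 0.2435
−0.05·log₂(0.05) = 0.2161
−0.20·log₂(0.20) = 0.4644
−0.18·log₂(0.18) = 0.4453
Sum ≈ 2.6432 → 2.643 bits.

2.643 bits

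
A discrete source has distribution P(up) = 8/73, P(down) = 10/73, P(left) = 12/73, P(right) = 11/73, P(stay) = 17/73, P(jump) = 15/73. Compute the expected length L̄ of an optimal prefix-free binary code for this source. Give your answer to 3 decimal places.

Repeatedly combine the two least-probable nodes; the expected code length is the sum of the merged weights.
merge 8/73 + 10/73 → 18/73
merge 11/73 + 12/73 → 23/73
merge 15/73 + 17/73 → 32/73
merge 18/73 + 23/73 → 41/73
merge 32/73 + 41/73 → 1
L = 18/73 + 23/73 + 32/73 + 41/73 + 1 = 187/73 ≈ 2.562 bits/symbol.

2.562 bits/symbol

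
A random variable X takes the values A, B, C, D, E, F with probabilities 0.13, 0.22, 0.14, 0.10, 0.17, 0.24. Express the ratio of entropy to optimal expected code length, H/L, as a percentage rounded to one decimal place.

Entropy H = −Σ p log₂ p ≈ 2.5212 bits.
Huffman merges: 1/10+13/100→23/100; 7/50+17/100→31/100; 11/50+23/100→9/20; 6/25+31/100→11/20; 9/20+11/20→1. L = 127/50 ≈ 2.5400.
Efficiency = H/L = 2.5212/2.5400 = 99.3%.

99.3%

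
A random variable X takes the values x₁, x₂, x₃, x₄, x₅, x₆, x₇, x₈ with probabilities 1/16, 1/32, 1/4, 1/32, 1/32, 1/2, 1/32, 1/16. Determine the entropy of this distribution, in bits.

2.125 bits

Each probability is a power of 1/2, so log₂(1/p) is an integer.
H = Σ p·log₂(1/p) = 1/16·4 + 1/32·5 + 1/4·2 + 1/32·5 + 1/32·5 + 1/2·1 + 1/32·5 + 1/16·4 = 2.125 bits.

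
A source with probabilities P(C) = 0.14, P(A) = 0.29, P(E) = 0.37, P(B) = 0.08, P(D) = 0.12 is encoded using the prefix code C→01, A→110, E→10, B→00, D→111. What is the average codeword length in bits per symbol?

2.41 bits/symbol

L̄ = Σ pᵢ·ℓᵢ = 0.14·2 + 0.29·3 + 0.37·2 + 0.08·2 + 0.12·3 = 2.41 bits/symbol.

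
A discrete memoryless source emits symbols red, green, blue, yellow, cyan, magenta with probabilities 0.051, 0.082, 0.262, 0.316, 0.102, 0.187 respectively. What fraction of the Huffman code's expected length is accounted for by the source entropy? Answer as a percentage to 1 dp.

Entropy H = −Σ p log₂ p ≈ 2.3346 bits.
Huffman merges: 51/1000+41/500→133/1000; 51/500+133/1000→47/200; 187/1000+47/200→211/500; 131/500+79/250→289/500; 211/500+289/500→1. L = 296/125 ≈ 2.3680.
Efficiency = H/L = 2.3346/2.3680 = 98.6%.

98.6%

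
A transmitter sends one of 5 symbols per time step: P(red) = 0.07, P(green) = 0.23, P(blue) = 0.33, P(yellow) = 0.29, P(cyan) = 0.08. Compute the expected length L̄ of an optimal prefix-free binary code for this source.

Repeatedly combine the two least-probable nodes; the expected code length is the sum of the merged weights.
merge 7/100 + 2/25 → 3/20
merge 3/20 + 23/100 → 19/50
merge 29/100 + 33/100 → 31/50
merge 19/50 + 31/50 → 1
L = 3/20 + 19/50 + 31/50 + 1 = 43/20 = 2.15 bits/symbol.

2.15 bits/symbol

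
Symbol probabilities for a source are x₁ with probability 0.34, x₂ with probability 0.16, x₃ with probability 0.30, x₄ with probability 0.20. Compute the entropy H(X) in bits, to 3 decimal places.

1.938 bits

H = −Σ pᵢ log₂ pᵢ.
−0.34·log₂(0.34) = 0.5292
−0.16·log₂(0.16) = 0.4230
−0.30·log₂(0.30) = 0.5211
−0.20·log₂(0.20) = 0.4644
Sum ≈ 1.9377 → 1.938 bits.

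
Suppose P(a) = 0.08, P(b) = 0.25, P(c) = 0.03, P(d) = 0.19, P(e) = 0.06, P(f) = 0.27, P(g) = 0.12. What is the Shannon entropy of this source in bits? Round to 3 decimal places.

2.519 bits

H = −Σ pᵢ log₂ pᵢ.
−0.08·log₂(0.08) = 0.2915
−0.25·log₂(0.25) = 0.5000
−0.03·log₂(0.03) = 0.1518
−0.19·log₂(0.19) = 0.4552
−0.06·log₂(0.06) = 0.2435
−0.27·log₂(0.27) = 0.5100
−0.12·log₂(0.12) = 0.3671
Sum ≈ 2.5191 → 2.519 bits.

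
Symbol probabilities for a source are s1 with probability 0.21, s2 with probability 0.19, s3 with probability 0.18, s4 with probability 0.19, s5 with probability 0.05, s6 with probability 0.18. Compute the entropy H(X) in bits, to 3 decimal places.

H = −Σ pᵢ log₂ pᵢ.
−0.21·log₂(0.21) = 0.4728
−0.19·log₂(0.19) = 0.4552
−0.18·log₂(0.18) = 0.4453
−0.19·log₂(0.19) = 0.4552
−0.05·log₂(0.05) = 0.2161
−0.18·log₂(0.18) = 0.4453
Sum ≈ 2.4900 → 2.490 bits.

2.490 bits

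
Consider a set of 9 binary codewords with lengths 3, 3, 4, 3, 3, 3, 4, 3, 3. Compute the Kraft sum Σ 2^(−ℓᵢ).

With common denominator 2^4 = 16: Σ 2^(−ℓᵢ) = 2/16 + 2/16 + 1/16 + 2/16 + 2/16 + 2/16 + 1/16 + 2/16 + 2/16 = 16/16 = 1.

1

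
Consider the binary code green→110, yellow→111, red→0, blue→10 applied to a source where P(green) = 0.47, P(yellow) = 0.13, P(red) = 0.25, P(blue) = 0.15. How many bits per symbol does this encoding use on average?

2.35 bits/symbol

L̄ = Σ pᵢ·ℓᵢ = 0.47·3 + 0.13·3 + 0.25·1 + 0.15·2 = 2.35 bits/symbol.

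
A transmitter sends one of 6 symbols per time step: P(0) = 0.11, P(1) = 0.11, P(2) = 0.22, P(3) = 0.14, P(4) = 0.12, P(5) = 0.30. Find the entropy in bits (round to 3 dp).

H = −Σ pᵢ log₂ pᵢ.
−0.11·log₂(0.11) = 0.3503
−0.11·log₂(0.11) = 0.3503
−0.22·log₂(0.22) = 0.4806
−0.14·log₂(0.14) = 0.3971
−0.12·log₂(0.12) = 0.3671
−0.30·log₂(0.30) = 0.5211
Sum ≈ 2.4664 → 2.466 bits.

2.466 bits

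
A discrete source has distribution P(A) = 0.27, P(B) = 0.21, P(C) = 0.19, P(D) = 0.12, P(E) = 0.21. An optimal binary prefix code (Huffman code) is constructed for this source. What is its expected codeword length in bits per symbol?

2.31 bits/symbol

Repeatedly combine the two least-probable nodes; the expected code length is the sum of the merged weights.
merge 3/25 + 19/100 → 31/100
merge 21/100 + 21/100 → 21/50
merge 27/100 + 31/100 → 29/50
merge 21/50 + 29/50 → 1
L = 31/100 + 21/50 + 29/50 + 1 = 231/100 = 2.31 bits/symbol.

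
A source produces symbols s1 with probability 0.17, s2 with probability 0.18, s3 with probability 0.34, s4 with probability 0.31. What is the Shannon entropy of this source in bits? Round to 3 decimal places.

H = −Σ pᵢ log₂ pᵢ.
−0.17·log₂(0.17) = 0.4346
−0.18·log₂(0.18) = 0.4453
−0.34·log₂(0.34) = 0.5292
−0.31·log₂(0.31) = 0.5238
Sum ≈ 1.9329 → 1.933 bits.

1.933 bits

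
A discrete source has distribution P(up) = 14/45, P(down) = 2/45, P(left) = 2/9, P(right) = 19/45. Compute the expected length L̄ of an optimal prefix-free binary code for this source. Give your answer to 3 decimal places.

1.844 bits/symbol

Repeatedly combine the two least-probable nodes; the expected code length is the sum of the merged weights.
merge 2/45 + 2/9 → 4/15
merge 4/15 + 14/45 → 26/45
merge 19/45 + 26/45 → 1
L = 4/15 + 26/45 + 1 = 83/45 ≈ 1.844 bits/symbol.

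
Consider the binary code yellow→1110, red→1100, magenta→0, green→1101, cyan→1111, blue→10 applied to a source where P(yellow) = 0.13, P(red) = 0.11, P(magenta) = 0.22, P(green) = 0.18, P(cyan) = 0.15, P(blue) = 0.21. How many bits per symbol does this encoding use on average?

2.92 bits/symbol

L̄ = Σ pᵢ·ℓᵢ = 0.13·4 + 0.11·4 + 0.22·1 + 0.18·4 + 0.15·4 + 0.21·2 = 2.92 bits/symbol.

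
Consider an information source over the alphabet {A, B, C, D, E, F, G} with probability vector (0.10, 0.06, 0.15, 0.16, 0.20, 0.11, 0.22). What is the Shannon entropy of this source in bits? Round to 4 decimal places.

2.7045 bits

H = −Σ pᵢ log₂ pᵢ.
−0.10·log₂(0.10) = 0.3322
−0.06·log₂(0.06) = 0.2435
−0.15·log₂(0.15) = 0.4105
−0.16·log₂(0.16) = 0.4230
−0.20·log₂(0.20) = 0.4644
−0.11·log₂(0.11) = 0.3503
−0.22·log₂(0.22) = 0.4806
Sum ≈ 2.7045 → 2.7045 bits.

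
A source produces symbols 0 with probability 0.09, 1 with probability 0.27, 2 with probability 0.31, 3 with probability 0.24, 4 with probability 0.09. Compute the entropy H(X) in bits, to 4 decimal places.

H = −Σ pᵢ log₂ pᵢ.
−0.09·log₂(0.09) = 0.3127
−0.27·log₂(0.27) = 0.5100
−0.31·log₂(0.31) = 0.5238
−0.24·log₂(0.24) = 0.4941
−0.09·log₂(0.09) = 0.3127
Sum ≈ 2.1533 → 2.1533 bits.

2.1533 bits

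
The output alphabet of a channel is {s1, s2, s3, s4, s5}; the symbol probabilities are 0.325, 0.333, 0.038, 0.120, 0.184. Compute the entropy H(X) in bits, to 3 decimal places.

H = −Σ pᵢ log₂ pᵢ.
−0.325·log₂(0.325) = 0.5270
−0.333·log₂(0.333) = 0.5283
−0.038·log₂(0.038) = 0.1793
−0.120·log₂(0.120) = 0.3671
−0.184·log₂(0.184) = 0.4494
Sum ≈ 2.0510 → 2.051 bits.

2.051 bits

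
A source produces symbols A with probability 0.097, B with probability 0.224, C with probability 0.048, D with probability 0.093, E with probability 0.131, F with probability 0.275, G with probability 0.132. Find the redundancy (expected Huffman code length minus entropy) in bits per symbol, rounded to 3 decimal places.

Entropy H = −Σ p log₂ p ≈ 2.6209 bits.
Huffman merges: 6/125+93/1000→141/1000; 97/1000+131/1000→57/250; 33/250+141/1000→273/1000; 28/125+57/250→113/250; 273/1000+11/40→137/250; 113/250+137/250→1. L = 1321/500 ≈ 2.6420.
L − H = 2.6420 − 2.6209 = 0.021 bits.

0.021 bits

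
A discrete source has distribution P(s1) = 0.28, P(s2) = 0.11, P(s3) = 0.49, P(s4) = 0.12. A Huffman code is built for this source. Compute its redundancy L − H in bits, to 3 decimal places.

0.004 bits

Entropy H = −Σ p log₂ p ≈ 1.7359 bits.
Huffman merges: 11/100+3/25→23/100; 23/100+7/25→51/100; 49/100+51/100→1. L = 87/50 ≈ 1.7400.
L − H = 1.7400 − 1.7359 = 0.004 bits.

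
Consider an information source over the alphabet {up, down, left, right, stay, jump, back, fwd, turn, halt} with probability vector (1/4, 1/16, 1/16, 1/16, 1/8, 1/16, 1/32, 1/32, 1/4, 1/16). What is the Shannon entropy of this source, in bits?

Each probability is a power of 1/2, so log₂(1/p) is an integer.
H = Σ p·log₂(1/p) = 1/4·2 + 1/16·4 + 1/16·4 + 1/16·4 + 1/8·3 + 1/16·4 + 1/32·5 + 1/32·5 + 1/4·2 + 1/16·4 = 2.9375 bits.

2.9375 bits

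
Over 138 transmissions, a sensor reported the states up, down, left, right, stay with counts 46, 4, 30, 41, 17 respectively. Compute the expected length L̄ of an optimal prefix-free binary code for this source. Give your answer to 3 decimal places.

2.152 bits/symbol

Probabilities are the counts divided by 138.
Repeatedly combine the two least-probable nodes; the expected code length is the sum of the merged weights.
merge 2/69 + 17/138 → 7/46
merge 7/46 + 5/23 → 17/46
merge 41/138 + 1/3 → 29/46
merge 17/46 + 29/46 → 1
L = 7/46 + 17/46 + 29/46 + 1 = 99/46 ≈ 2.152 bits/symbol.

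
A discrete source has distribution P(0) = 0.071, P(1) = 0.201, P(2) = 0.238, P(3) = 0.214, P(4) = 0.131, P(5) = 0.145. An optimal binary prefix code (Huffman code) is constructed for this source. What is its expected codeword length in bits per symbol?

2.548 bits/symbol

Repeatedly combine the two least-probable nodes; the expected code length is the sum of the merged weights.
merge 71/1000 + 131/1000 → 101/500
merge 29/200 + 201/1000 → 173/500
merge 101/500 + 107/500 → 52/125
merge 119/500 + 173/500 → 73/125
merge 52/125 + 73/125 → 1
L = 101/500 + 173/500 + 52/125 + 73/125 + 1 = 637/250 = 2.548 bits/symbol.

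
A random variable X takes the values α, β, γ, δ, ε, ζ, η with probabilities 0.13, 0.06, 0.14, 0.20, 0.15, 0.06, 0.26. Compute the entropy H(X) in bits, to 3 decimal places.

H = −Σ pᵢ log₂ pᵢ.
−0.13·log₂(0.13) = 0.3826
−0.06·log₂(0.06) = 0.2435
−0.14·log₂(0.14) = 0.3971
−0.20·log₂(0.20) = 0.4644
−0.15·log₂(0.15) = 0.4105
−0.06·log₂(0.06) = 0.2435
−0.26·log₂(0.26) = 0.5053
Sum ≈ 2.6470 → 2.647 bits.

2.647 bits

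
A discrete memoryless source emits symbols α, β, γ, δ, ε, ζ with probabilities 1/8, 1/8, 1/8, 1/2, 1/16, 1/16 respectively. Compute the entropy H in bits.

2.125 bits

Each probability is a power of 1/2, so log₂(1/p) is an integer.
H = Σ p·log₂(1/p) = 1/8·3 + 1/8·3 + 1/8·3 + 1/2·1 + 1/16·4 + 1/16·4 = 2.125 bits.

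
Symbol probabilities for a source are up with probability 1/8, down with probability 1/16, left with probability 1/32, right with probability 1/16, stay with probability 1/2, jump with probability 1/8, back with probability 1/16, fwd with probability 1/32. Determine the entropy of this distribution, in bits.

2.3125 bits

Each probability is a power of 1/2, so log₂(1/p) is an integer.
H = Σ p·log₂(1/p) = 1/8·3 + 1/16·4 + 1/32·5 + 1/16·4 + 1/2·1 + 1/8·3 + 1/16·4 + 1/32·5 = 2.3125 bits.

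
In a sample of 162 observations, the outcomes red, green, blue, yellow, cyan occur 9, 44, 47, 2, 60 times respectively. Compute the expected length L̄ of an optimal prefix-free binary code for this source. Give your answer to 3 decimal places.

Probabilities are the counts divided by 162.
Repeatedly combine the two least-probable nodes; the expected code length is the sum of the merged weights.
merge 1/81 + 1/18 → 11/162
merge 11/162 + 22/81 → 55/162
merge 47/162 + 55/162 → 17/27
merge 10/27 + 17/27 → 1
L = 11/162 + 55/162 + 17/27 + 1 = 55/27 ≈ 2.037 bits/symbol.

2.037 bits/symbol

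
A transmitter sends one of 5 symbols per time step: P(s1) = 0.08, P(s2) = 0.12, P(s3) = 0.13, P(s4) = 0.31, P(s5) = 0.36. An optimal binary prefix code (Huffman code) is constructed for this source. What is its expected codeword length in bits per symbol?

Repeatedly combine the two least-probable nodes; the expected code length is the sum of the merged weights.
merge 2/25 + 3/25 → 1/5
merge 13/100 + 1/5 → 33/100
merge 31/100 + 33/100 → 16/25
merge 9/25 + 16/25 → 1
L = 1/5 + 33/100 + 16/25 + 1 = 217/100 = 2.17 bits/symbol.

2.17 bits/symbol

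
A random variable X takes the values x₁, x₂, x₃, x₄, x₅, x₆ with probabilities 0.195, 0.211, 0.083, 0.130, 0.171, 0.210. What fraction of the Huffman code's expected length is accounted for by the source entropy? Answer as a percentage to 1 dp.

97.8%

Entropy H = −Σ p log₂ p ≈ 2.5227 bits.
Huffman merges: 83/1000+13/100→213/1000; 171/1000+39/200→183/500; 21/100+211/1000→421/1000; 213/1000+183/500→579/1000; 421/1000+579/1000→1. L = 2579/1000 ≈ 2.5790.
Efficiency = H/L = 2.5227/2.5790 = 97.8%.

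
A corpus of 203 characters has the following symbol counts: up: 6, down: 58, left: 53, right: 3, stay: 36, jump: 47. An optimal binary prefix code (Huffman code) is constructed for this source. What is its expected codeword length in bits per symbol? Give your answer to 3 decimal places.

Probabilities are the counts divided by 203.
Repeatedly combine the two least-probable nodes; the expected code length is the sum of the merged weights.
merge 3/203 + 6/203 → 9/203
merge 9/203 + 36/203 → 45/203
merge 45/203 + 47/203 → 92/203
merge 53/203 + 2/7 → 111/203
merge 92/203 + 111/203 → 1
L = 9/203 + 45/203 + 92/203 + 111/203 + 1 = 460/203 ≈ 2.266 bits/symbol.

2.266 bits/symbol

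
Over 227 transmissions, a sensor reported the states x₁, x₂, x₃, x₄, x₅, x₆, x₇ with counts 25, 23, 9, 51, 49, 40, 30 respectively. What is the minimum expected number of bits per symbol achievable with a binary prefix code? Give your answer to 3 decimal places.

2.700 bits/symbol

Probabilities are the counts divided by 227.
Repeatedly combine the two least-probable nodes; the expected code length is the sum of the merged weights.
merge 9/227 + 23/227 → 32/227
merge 25/227 + 30/227 → 55/227
merge 32/227 + 40/227 → 72/227
merge 49/227 + 51/227 → 100/227
merge 55/227 + 72/227 → 127/227
merge 100/227 + 127/227 → 1
L = 32/227 + 55/227 + 72/227 + 100/227 + 127/227 + 1 = 613/227 ≈ 2.700 bits/symbol.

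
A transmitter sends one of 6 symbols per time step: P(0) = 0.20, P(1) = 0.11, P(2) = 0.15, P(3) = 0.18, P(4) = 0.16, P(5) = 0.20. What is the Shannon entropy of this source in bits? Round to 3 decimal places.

H = −Σ pᵢ log₂ pᵢ.
−0.20·log₂(0.20) = 0.4644
−0.11·log₂(0.11) = 0.3503
−0.15·log₂(0.15) = 0.4105
−0.18·log₂(0.18) = 0.4453
−0.16·log₂(0.16) = 0.4230
−0.20·log₂(0.20) = 0.4644
Sum ≈ 2.5579 → 2.558 bits.

2.558 bits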